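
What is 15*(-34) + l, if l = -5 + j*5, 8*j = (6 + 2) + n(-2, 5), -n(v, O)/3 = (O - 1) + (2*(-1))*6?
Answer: -495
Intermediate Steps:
n(v, O) = 39 - 3*O (n(v, O) = -3*((O - 1) + (2*(-1))*6) = -3*((-1 + O) - 2*6) = -3*((-1 + O) - 12) = -3*(-13 + O) = 39 - 3*O)
j = 4 (j = ((6 + 2) + (39 - 3*5))/8 = (8 + (39 - 15))/8 = (8 + 24)/8 = (⅛)*32 = 4)
l = 15 (l = -5 + 4*5 = -5 + 20 = 15)
15*(-34) + l = 15*(-34) + 15 = -510 + 15 = -495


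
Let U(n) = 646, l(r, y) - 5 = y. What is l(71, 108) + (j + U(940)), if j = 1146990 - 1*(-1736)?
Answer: 1149485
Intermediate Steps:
l(r, y) = 5 + y
j = 1148726 (j = 1146990 + 1736 = 1148726)
l(71, 108) + (j + U(940)) = (5 + 108) + (1148726 + 646) = 113 + 1149372 = 1149485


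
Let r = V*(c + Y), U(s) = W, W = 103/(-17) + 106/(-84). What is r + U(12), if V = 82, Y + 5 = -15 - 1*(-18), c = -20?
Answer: -1293283/714 ≈ -1811.3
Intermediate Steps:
Y = -2 (Y = -5 + (-15 - 1*(-18)) = -5 + (-15 + 18) = -5 + 3 = -2)
W = -5227/714 (W = 103*(-1/17) + 106*(-1/84) = -103/17 - 53/42 = -5227/714 ≈ -7.3207)
U(s) = -5227/714
r = -1804 (r = 82*(-20 - 2) = 82*(-22) = -1804)
r + U(12) = -1804 - 5227/714 = -1293283/714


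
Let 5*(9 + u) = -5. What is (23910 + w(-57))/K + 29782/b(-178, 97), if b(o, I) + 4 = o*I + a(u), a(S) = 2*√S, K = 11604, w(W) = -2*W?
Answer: 4987015275/14420529649 - 14891*I*√10/74563235 ≈ 0.34583 - 0.00063154*I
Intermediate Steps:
u = -10 (u = -9 + (⅕)*(-5) = -9 - 1 = -10)
b(o, I) = -4 + I*o + 2*I*√10 (b(o, I) = -4 + (o*I + 2*√(-10)) = -4 + (I*o + 2*(I*√10)) = -4 + (I*o + 2*I*√10) = -4 + I*o + 2*I*√10)
(23910 + w(-57))/K + 29782/b(-178, 97) = (23910 - 2*(-57))/11604 + 29782/(-4 + 97*(-178) + 2*I*√10) = (23910 + 114)*(1/11604) + 29782/(-4 - 17266 + 2*I*√10) = 24024*(1/11604) + 29782/(-17270 + 2*I*√10) = 2002/967 + 29782/(-17270 + 2*I*√10)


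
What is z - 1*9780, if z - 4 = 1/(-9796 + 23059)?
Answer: -129659087/13263 ≈ -9776.0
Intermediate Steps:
z = 53053/13263 (z = 4 + 1/(-9796 + 23059) = 4 + 1/13263 = 53053/13263 ≈ 4.0001)
z - 1*9780 = 53053/13263 - 1*9780 = 53053/13263 - 9780 = -129659087/13263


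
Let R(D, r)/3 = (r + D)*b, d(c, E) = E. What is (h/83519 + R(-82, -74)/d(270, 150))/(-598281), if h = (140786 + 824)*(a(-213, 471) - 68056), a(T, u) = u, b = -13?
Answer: 239183107984/1249195770975 ≈ 0.19147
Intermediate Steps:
h = -9570711850 (h = (140786 + 824)*(471 - 68056) = 141610*(-67585) = -9570711850)
R(D, r) = -39*D - 39*r (R(D, r) = 3*((r + D)*(-13)) = 3*((D + r)*(-13)) = 3*(-13*D - 13*r) = -39*D - 39*r)
(h/83519 + R(-82, -74)/d(270, 150))/(-598281) = (-9570711850/83519 + (-39*(-82) - 39*(-74))/150)/(-598281) = (-9570711850*1/83519 + (3198 + 2886)*(1/150))*(-1/598281) = (-9570711850/83519 + 6084*(1/150))*(-1/598281) = (-9570711850/83519 + 1014/25)*(-1/598281) = -239183107984/2087975*(-1/598281) = 239183107984/1249195770975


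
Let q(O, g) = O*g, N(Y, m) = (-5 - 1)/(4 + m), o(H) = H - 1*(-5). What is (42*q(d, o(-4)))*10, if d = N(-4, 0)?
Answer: -630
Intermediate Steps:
o(H) = 5 + H (o(H) = H + 5 = 5 + H)
N(Y, m) = -6/(4 + m)
d = -3/2 (d = -6/(4 + 0) = -6/4 = -6*¼ = -3/2 ≈ -1.5000)
(42*q(d, o(-4)))*10 = (42*(-3*(5 - 4)/2))*10 = (42*(-3/2*1))*10 = (42*(-3/2))*10 = -63*10 = -630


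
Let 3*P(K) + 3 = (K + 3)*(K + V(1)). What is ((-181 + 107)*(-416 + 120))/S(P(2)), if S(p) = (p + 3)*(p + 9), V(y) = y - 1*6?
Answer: -21904/9 ≈ -2433.8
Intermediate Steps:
V(y) = -6 + y (V(y) = y - 6 = -6 + y)
P(K) = -1 + (-5 + K)*(3 + K)/3 (P(K) = -1 + ((K + 3)*(K + (-6 + 1)))/3 = -1 + ((3 + K)*(K - 5))/3 = -1 + ((3 + K)*(-5 + K))/3 = -1 + ((-5 + K)*(3 + K))/3 = -1 + (-5 + K)*(3 + K)/3)
S(p) = (3 + p)*(9 + p)
((-181 + 107)*(-416 + 120))/S(P(2)) = ((-181 + 107)*(-416 + 120))/(27 + (-6 - 2/3*2 + (1/3)*2**2)**2 + 12*(-6 - 2/3*2 + (1/3)*2**2)) = (-74*(-296))/(27 + (-6 - 4/3 + (1/3)*4)**2 + 12*(-6 - 4/3 + (1/3)*4)) = 21904/(27 + (-6 - 4/3 + 4/3)**2 + 12*(-6 - 4/3 + 4/3)) = 21904/(27 + (-6)**2 + 12*(-6)) = 21904/(27 + 36 - 72) = 21904/(-9) = 21904*(-1/9) = -21904/9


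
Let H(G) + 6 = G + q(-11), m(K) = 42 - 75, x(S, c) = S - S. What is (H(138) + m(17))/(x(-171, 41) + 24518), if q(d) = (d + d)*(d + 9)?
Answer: 11/1886 ≈ 0.0058324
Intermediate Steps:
x(S, c) = 0
q(d) = 2*d*(9 + d) (q(d) = (2*d)*(9 + d) = 2*d*(9 + d))
m(K) = -33
H(G) = 38 + G (H(G) = -6 + (G + 2*(-11)*(9 - 11)) = -6 + (G + 2*(-11)*(-2)) = -6 + (G + 44) = -6 + (44 + G) = 38 + G)
(H(138) + m(17))/(x(-171, 41) + 24518) = ((38 + 138) - 33)/(0 + 24518) = (176 - 33)/24518 = 143*(1/24518) = 11/1886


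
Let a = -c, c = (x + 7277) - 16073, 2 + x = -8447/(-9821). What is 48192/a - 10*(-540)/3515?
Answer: 426033871176/60736887833 ≈ 7.0144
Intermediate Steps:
x = -11195/9821 (x = -2 - 8447/(-9821) = -2 - 8447*(-1/9821) = -2 + 8447/9821 = -11195/9821 ≈ -1.1399)
c = -86396711/9821 (c = (-11195/9821 + 7277) - 16073 = 71456222/9821 - 16073 = -86396711/9821 ≈ -8797.1)
a = 86396711/9821 (a = -1*(-86396711/9821) = 86396711/9821 ≈ 8797.1)
48192/a - 10*(-540)/3515 = 48192/(86396711/9821) - 10*(-540)/3515 = 48192*(9821/86396711) + 5400*(1/3515) = 473293632/86396711 + 1080/703 = 426033871176/60736887833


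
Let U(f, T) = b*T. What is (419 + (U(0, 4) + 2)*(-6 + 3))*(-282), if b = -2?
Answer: -123234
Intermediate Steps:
U(f, T) = -2*T
(419 + (U(0, 4) + 2)*(-6 + 3))*(-282) = (419 + (-2*4 + 2)*(-6 + 3))*(-282) = (419 + (-8 + 2)*(-3))*(-282) = (419 - 6*(-3))*(-282) = (419 + 18)*(-282) = 437*(-282) = -123234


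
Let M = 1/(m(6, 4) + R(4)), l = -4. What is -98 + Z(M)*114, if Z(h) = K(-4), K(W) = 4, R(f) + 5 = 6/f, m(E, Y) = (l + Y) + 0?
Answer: 358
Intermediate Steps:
m(E, Y) = -4 + Y (m(E, Y) = (-4 + Y) + 0 = -4 + Y)
R(f) = -5 + 6/f
M = -2/7 (M = 1/((-4 + 4) + (-5 + 6/4)) = 1/(0 + (-5 + 6*(1/4))) = 1/(0 + (-5 + 3/2)) = 1/(0 - 7/2) = 1/(-7/2) = -2/7 ≈ -0.28571)
Z(h) = 4
-98 + Z(M)*114 = -98 + 4*114 = -98 + 456 = 358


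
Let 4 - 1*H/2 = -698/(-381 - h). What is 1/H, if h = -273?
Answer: -27/133 ≈ -0.20301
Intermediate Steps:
H = -133/27 (H = 8 - (-1396)/(-381 - 1*(-273)) = 8 - (-1396)/(-381 + 273) = 8 - (-1396)/(-108) = 8 - (-1396)*(-1)/108 = 8 - 2*349/54 = 8 - 349/27 = -133/27 ≈ -4.9259)
1/H = 1/(-133/27) = -27/133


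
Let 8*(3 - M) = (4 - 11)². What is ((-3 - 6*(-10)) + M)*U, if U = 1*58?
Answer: 12499/4 ≈ 3124.8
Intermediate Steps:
U = 58
M = -25/8 (M = 3 - (4 - 11)²/8 = 3 - ⅛*(-7)² = 3 - ⅛*49 = 3 - 49/8 = -25/8 ≈ -3.1250)
((-3 - 6*(-10)) + M)*U = ((-3 - 6*(-10)) - 25/8)*58 = ((-3 + 60) - 25/8)*58 = (57 - 25/8)*58 = (431/8)*58 = 12499/4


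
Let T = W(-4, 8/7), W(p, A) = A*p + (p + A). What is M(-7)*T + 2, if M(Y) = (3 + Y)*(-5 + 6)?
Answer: 222/7 ≈ 31.714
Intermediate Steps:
W(p, A) = A + p + A*p (W(p, A) = A*p + (A + p) = A + p + A*p)
M(Y) = 3 + Y (M(Y) = (3 + Y)*1 = 3 + Y)
T = -52/7 (T = 8/7 - 4 + (8/7)*(-4) = 8/7 - 4 - 32/7 = -52/7 ≈ -7.4286)
M(-7)*T + 2 = (3 - 7)*(-52/7) + 2 = -4*(-52/7) + 2 = 208/7 + 2 = 222/7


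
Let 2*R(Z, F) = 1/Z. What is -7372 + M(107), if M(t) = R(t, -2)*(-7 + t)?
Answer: -788754/107 ≈ -7371.5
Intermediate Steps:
R(Z, F) = 1/(2*Z)
M(t) = (-7 + t)/(2*t) (M(t) = (1/(2*t))*(-7 + t) = (-7 + t)/(2*t))
-7372 + M(107) = -7372 + (1/2)*(-7 + 107)/107 = -7372 + (1/2)*(1/107)*100 = -7372 + 50/107 = -788754/107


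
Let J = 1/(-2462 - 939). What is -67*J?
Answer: 67/3401 ≈ 0.019700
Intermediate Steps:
J = -1/3401 (J = 1/(-3401) = -1/3401 ≈ -0.00029403)
-67*J = -67*(-1/3401) = 67/3401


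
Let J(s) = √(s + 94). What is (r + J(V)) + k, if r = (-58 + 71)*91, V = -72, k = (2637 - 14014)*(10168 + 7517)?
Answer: -201201062 + √22 ≈ -2.0120e+8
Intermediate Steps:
k = -201202245 (k = -11377*17685 = -201202245)
J(s) = √(94 + s)
r = 1183 (r = 13*91 = 1183)
(r + J(V)) + k = (1183 + √(94 - 72)) - 201202245 = (1183 + √22) - 201202245 = -201201062 + √22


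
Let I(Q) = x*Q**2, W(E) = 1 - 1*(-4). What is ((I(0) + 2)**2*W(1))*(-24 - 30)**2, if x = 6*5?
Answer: 58320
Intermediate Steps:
x = 30
W(E) = 5 (W(E) = 1 + 4 = 5)
I(Q) = 30*Q**2
((I(0) + 2)**2*W(1))*(-24 - 30)**2 = ((30*0**2 + 2)**2*5)*(-24 - 30)**2 = ((30*0 + 2)**2*5)*(-54)**2 = ((0 + 2)**2*5)*2916 = (2**2*5)*2916 = (4*5)*2916 = 20*2916 = 58320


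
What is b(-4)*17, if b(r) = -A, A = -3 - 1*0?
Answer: 51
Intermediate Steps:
A = -3 (A = -3 + 0 = -3)
b(r) = 3 (b(r) = -1*(-3) = 3)
b(-4)*17 = 3*17 = 51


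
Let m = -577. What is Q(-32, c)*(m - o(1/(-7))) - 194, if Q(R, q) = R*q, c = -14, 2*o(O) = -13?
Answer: -255778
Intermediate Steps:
o(O) = -13/2 (o(O) = (½)*(-13) = -13/2)
Q(-32, c)*(m - o(1/(-7))) - 194 = (-32*(-14))*(-577 - 1*(-13/2)) - 194 = 448*(-577 + 13/2) - 194 = 448*(-1141/2) - 194 = -255584 - 194 = -255778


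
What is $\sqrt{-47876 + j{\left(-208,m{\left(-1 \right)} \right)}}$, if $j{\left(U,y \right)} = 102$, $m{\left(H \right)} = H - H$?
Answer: $i \sqrt{47774} \approx 218.57 i$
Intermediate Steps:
$m{\left(H \right)} = 0$
$\sqrt{-47876 + j{\left(-208,m{\left(-1 \right)} \right)}} = \sqrt{-47876 + 102} = \sqrt{-47774} = i \sqrt{47774}$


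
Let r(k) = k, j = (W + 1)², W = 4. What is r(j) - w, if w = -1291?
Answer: 1316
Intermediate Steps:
j = 25 (j = (4 + 1)² = 5² = 25)
r(j) - w = 25 - 1*(-1291) = 25 + 1291 = 1316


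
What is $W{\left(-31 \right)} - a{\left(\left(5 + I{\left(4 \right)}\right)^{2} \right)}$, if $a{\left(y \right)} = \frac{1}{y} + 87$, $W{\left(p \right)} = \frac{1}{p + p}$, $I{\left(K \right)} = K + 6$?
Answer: $- \frac{1213937}{13950} \approx -87.021$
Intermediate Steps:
$I{\left(K \right)} = 6 + K$
$W{\left(p \right)} = \frac{1}{2 p}$
$a{\left(y \right)} = 87 + \frac{1}{y}$
$W{\left(-31 \right)} - a{\left(\left(5 + I{\left(4 \right)}\right)^{2} \right)} = \frac{1}{2 \left(-31\right)} - \left(87 + \frac{1}{\left(5 + \left(6 + 4\right)\right)^{2}}\right) = \frac{1}{2} \left(- \frac{1}{31}\right) - \left(87 + \frac{1}{\left(5 + 10\right)^{2}}\right) = - \frac{1}{62} - \left(87 + \frac{1}{15^{2}}\right) = - \frac{1}{62} - \left(87 + \frac{1}{225}\right) = - \frac{1}{62} - \frac{19576}{225} = - \frac{1213937}{13950}$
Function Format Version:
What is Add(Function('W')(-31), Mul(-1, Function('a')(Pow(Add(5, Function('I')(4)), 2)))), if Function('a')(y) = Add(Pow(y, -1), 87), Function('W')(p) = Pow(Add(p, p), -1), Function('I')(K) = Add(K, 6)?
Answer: Rational(-1213937, 13950) ≈ -87.021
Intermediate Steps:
Function('I')(K) = Add(6, K)
Function('W')(p) = Mul(Rational(1, 2), Pow(p, -1)) (Function('W')(p) = Pow(Mul(2, p), -1) = Mul(Rational(1, 2), Pow(p, -1)))
Function('a')(y) = Add(87, Pow(y, -1))
Add(Function('W')(-31), Mul(-1, Function('a')(Pow(Add(5, Function('I')(4)), 2)))) = Add(Mul(Rational(1, 2), Pow(-31, -1)), Mul(-1, Add(87, Pow(Pow(Add(5, Add(6, 4)), 2), -1)))) = Add(Mul(Rational(1, 2), Rational(-1, 31)), Mul(-1, Add(87, Pow(Pow(Add(5, 10), 2), -1)))) = Add(Rational(-1, 62), Mul(-1, Add(87, Pow(Pow(15, 2), -1)))) = Add(Rational(-1, 62), Mul(-1, Add(87, Pow(225, -1)))) = Add(Rational(-1, 62), Mul(-1, Add(87, Rational(1, 225)))) = Add(Rational(-1, 62), Mul(-1, Rational(19576, 225))) = Add(Rational(-1, 62), Rational(-19576, 225)) = Rational(-1213937, 13950)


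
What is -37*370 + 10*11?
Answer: -13580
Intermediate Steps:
-37*370 + 10*11 = -13690 + 110 = -13580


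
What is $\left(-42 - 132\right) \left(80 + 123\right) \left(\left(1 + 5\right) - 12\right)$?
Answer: $211932$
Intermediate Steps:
$\left(-42 - 132\right) \left(80 + 123\right) \left(\left(1 + 5\right) - 12\right) = \left(-174\right) 203 \left(6 - 12\right) = \left(-35322\right) \left(-6\right) = 211932$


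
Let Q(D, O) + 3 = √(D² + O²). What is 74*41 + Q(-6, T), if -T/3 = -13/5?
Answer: 3031 + 3*√269/5 ≈ 3040.8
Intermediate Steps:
T = 39/5 (T = -(-3)*13/5 = -3*(-13/5) = 39/5 ≈ 7.8000)
Q(D, O) = -3 + √(D² + O²)
74*41 + Q(-6, T) = 74*41 + (-3 + √((-6)² + (39/5)²)) = 3034 + (-3 + √(36 + 1521/25)) = 3034 + (-3 + √(2421/25)) = 3034 + (-3 + 3*√269/5) = 3031 + 3*√269/5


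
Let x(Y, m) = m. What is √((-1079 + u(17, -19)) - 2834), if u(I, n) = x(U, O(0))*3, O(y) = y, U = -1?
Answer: I*√3913 ≈ 62.554*I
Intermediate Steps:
u(I, n) = 0 (u(I, n) = 0*3 = 0)
√((-1079 + u(17, -19)) - 2834) = √((-1079 + 0) - 2834) = √(-1079 - 2834) = √(-3913) = I*√3913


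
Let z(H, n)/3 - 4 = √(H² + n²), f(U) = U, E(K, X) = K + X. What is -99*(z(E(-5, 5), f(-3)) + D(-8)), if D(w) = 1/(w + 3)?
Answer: -10296/5 ≈ -2059.2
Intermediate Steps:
z(H, n) = 12 + 3*√(H² + n²)
D(w) = 1/(3 + w)
-99*(z(E(-5, 5), f(-3)) + D(-8)) = -99*((12 + 3*√((-5 + 5)² + (-3)²)) + 1/(3 - 8)) = -99*((12 + 3*√(0² + 9)) + 1/(-5)) = -99*((12 + 3*√(0 + 9)) - ⅕) = -99*((12 + 3*√9) - ⅕) = -99*((12 + 3*3) - ⅕) = -99*((12 + 9) - ⅕) = -99*(21 - ⅕) = -99*104/5 = -10296/5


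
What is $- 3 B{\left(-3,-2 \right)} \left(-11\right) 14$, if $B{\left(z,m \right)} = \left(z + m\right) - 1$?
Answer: $-2772$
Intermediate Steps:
$B{\left(z,m \right)} = -1 + m + z$ ($B{\left(z,m \right)} = \left(m + z\right) - 1 = -1 + m + z$)
$- 3 B{\left(-3,-2 \right)} \left(-11\right) 14 = - 3 \left(-1 - 2 - 3\right) \left(-11\right) 14 = \left(-3\right) \left(-6\right) \left(-11\right) 14 = 18 \left(-11\right) 14 = \left(-198\right) 14 = -2772$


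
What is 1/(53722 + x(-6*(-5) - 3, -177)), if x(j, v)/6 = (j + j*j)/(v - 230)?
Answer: 407/21860318 ≈ 1.8618e-5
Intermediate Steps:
x(j, v) = 6*(j + j**2)/(-230 + v) (x(j, v) = 6*((j + j*j)/(v - 230)) = 6*((j + j**2)/(-230 + v)) = 6*(j + j**2)/(-230 + v))
1/(53722 + x(-6*(-5) - 3, -177)) = 1/(53722 + 6*(-6*(-5) - 3)*(1 + (-6*(-5) - 3))/(-230 - 177)) = 1/(53722 + 6*(30 - 3)*(1 + (30 - 3))/(-407)) = 1/(53722 + 6*27*(-1/407)*(1 + 27)) = 1/(53722 + 6*27*(-1/407)*28) = 1/(53722 - 4536/407) = 1/(21860318/407) = 407/21860318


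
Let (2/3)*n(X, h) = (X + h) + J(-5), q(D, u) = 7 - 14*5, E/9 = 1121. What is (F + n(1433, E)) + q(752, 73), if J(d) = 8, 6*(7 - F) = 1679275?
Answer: -1575841/6 ≈ -2.6264e+5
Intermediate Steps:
F = -1679233/6 (F = 7 - 1/6*1679275 = 7 - 1679275/6 = -1679233/6 ≈ -2.7987e+5)
E = 10089 (E = 9*1121 = 10089)
q(D, u) = -63 (q(D, u) = 7 - 70 = -63)
n(X, h) = 12 + 3*X/2 + 3*h/2 (n(X, h) = 3*((X + h) + 8)/2 = 3*(8 + X + h)/2 = 12 + 3*X/2 + 3*h/2)
(F + n(1433, E)) + q(752, 73) = (-1679233/6 + (12 + (3/2)*1433 + (3/2)*10089)) - 63 = (-1679233/6 + (12 + 4299/2 + 30267/2)) - 63 = (-1679233/6 + 17295) - 63 = -1575463/6 - 63 = -1575841/6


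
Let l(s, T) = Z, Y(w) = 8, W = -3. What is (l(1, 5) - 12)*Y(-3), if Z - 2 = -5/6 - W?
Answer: -188/3 ≈ -62.667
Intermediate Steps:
Z = 25/6 (Z = 2 + (-5/6 - 1*(-3)) = 2 + (-5*⅙ + 3) = 2 + (-⅚ + 3) = 2 + 13/6 = 25/6 ≈ 4.1667)
l(s, T) = 25/6
(l(1, 5) - 12)*Y(-3) = (25/6 - 12)*8 = -47/6*8 = -188/3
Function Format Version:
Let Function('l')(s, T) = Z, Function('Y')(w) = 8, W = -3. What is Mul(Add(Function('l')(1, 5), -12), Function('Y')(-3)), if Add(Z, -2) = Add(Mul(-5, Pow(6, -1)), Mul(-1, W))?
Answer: Rational(-188, 3) ≈ -62.667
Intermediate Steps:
Z = Rational(25, 6) (Z = Add(2, Add(Mul(-5, Pow(6, -1)), Mul(-1, -3))) = Add(2, Add(Mul(-5, Rational(1, 6)), 3)) = Add(2, Add(Rational(-5, 6), 3)) = Add(2, Rational(13, 6)) = Rational(25, 6) ≈ 4.1667)
Function('l')(s, T) = Rational(25, 6)
Mul(Add(Function('l')(1, 5), -12), Function('Y')(-3)) = Mul(Add(Rational(25, 6), -12), 8) = Mul(Rational(-47, 6), 8) = Rational(-188, 3)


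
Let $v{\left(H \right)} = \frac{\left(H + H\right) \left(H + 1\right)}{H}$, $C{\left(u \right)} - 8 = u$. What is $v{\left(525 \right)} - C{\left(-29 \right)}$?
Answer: $1073$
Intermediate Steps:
$C{\left(u \right)} = 8 + u$
$v{\left(H \right)} = 2 + 2 H$ ($v{\left(H \right)} = \frac{2 H \left(1 + H\right)}{H} = 2 + 2 H$)
$v{\left(525 \right)} - C{\left(-29 \right)} = \left(2 + 2 \cdot 525\right) - \left(8 - 29\right) = \left(2 + 1050\right) - -21 = 1052 + 21 = 1073$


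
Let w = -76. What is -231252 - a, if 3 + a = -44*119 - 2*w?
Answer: -226165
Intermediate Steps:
a = -5087 (a = -3 + (-44*119 - 2*(-76)) = -3 + (-5236 + 152) = -3 - 5084 = -5087)
-231252 - a = -231252 - 1*(-5087) = -231252 + 5087 = -226165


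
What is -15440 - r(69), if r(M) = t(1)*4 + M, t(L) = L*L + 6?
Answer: -15537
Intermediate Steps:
t(L) = 6 + L² (t(L) = L² + 6 = 6 + L²)
r(M) = 28 + M (r(M) = (6 + 1²)*4 + M = (6 + 1)*4 + M = 7*4 + M = 28 + M)
-15440 - r(69) = -15440 - (28 + 69) = -15440 - 1*97 = -15440 - 97 = -15537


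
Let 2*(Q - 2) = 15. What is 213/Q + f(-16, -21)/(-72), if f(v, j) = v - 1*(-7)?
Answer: 3427/152 ≈ 22.546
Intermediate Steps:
Q = 19/2 (Q = 2 + (½)*15 = 2 + 15/2 = 19/2 ≈ 9.5000)
f(v, j) = 7 + v (f(v, j) = v + 7 = 7 + v)
213/Q + f(-16, -21)/(-72) = 213/(19/2) + (7 - 16)/(-72) = 213*(2/19) - 9*(-1/72) = 426/19 + ⅛ = 3427/152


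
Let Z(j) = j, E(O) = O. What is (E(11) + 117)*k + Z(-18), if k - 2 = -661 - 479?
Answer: -145682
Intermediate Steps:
k = -1138 (k = 2 + (-661 - 479) = 2 - 1140 = -1138)
(E(11) + 117)*k + Z(-18) = (11 + 117)*(-1138) - 18 = 128*(-1138) - 18 = -145664 - 18 = -145682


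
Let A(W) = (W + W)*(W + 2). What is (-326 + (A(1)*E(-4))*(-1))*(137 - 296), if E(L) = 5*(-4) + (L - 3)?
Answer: 26076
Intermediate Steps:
E(L) = -23 + L (E(L) = -20 + (-3 + L) = -23 + L)
A(W) = 2*W*(2 + W) (A(W) = (2*W)*(2 + W) = 2*W*(2 + W))
(-326 + (A(1)*E(-4))*(-1))*(137 - 296) = (-326 + ((2*1*(2 + 1))*(-23 - 4))*(-1))*(137 - 296) = (-326 + ((2*1*3)*(-27))*(-1))*(-159) = (-326 + (6*(-27))*(-1))*(-159) = (-326 - 162*(-1))*(-159) = (-326 + 162)*(-159) = -164*(-159) = 26076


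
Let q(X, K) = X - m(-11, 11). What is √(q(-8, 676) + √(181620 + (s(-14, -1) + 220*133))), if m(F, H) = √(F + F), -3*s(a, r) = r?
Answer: √(-72 + 3*√1897923 - 9*I*√22)/3 ≈ 21.242 - 0.1104*I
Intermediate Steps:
s(a, r) = -r/3
m(F, H) = √2*√F (m(F, H) = √(2*F) = √2*√F)
q(X, K) = X - I*√22 (q(X, K) = X - √2*√(-11) = X - √2*I*√11 = X - I*√22)
√(q(-8, 676) + √(181620 + (s(-14, -1) + 220*133))) = √((-8 - I*√22) + √(181620 + (-⅓*(-1) + 220*133))) = √((-8 - I*√22) + √(181620 + (⅓ + 29260))) = √((-8 - I*√22) + √(181620 + 87781/3)) = √((-8 - I*√22) + √(632641/3)) = √((-8 - I*√22) + √1897923/3) = √(-8 + √1897923/3 - I*√22)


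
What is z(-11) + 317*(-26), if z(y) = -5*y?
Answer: -8187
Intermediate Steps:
z(-11) + 317*(-26) = -5*(-11) + 317*(-26) = 55 - 8242 = -8187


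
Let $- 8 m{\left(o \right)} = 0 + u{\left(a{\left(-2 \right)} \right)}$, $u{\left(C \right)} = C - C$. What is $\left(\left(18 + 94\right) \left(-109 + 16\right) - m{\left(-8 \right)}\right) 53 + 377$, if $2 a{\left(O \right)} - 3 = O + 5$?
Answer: $-551671$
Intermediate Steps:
$a{\left(O \right)} = 4 + \frac{O}{2}$ ($a{\left(O \right)} = \frac{3}{2} + \frac{O + 5}{2} = \frac{3}{2} + \frac{5 + O}{2} = \frac{3}{2} + \left(\frac{5}{2} + \frac{O}{2}\right) = 4 + \frac{O}{2}$)
$u{\left(C \right)} = 0$
$m{\left(o \right)} = 0$ ($m{\left(o \right)} = - \frac{0 + 0}{8} = \left(- \frac{1}{8}\right) 0 = 0$)
$\left(\left(18 + 94\right) \left(-109 + 16\right) - m{\left(-8 \right)}\right) 53 + 377 = \left(\left(18 + 94\right) \left(-109 + 16\right) - 0\right) 53 + 377 = \left(112 \left(-93\right) + 0\right) 53 + 377 = \left(-10416 + 0\right) 53 + 377 = \left(-10416\right) 53 + 377 = -552048 + 377 = -551671$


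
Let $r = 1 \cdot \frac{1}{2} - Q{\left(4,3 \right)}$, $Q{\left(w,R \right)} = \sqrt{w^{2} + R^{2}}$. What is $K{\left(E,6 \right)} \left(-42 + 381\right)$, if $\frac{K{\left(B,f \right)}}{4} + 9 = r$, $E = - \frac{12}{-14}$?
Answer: $-18306$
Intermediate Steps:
$E = \frac{6}{7}$ ($E = \left(-12\right) \left(- \frac{1}{14}\right) = \frac{6}{7} \approx 0.85714$)
$Q{\left(w,R \right)} = \sqrt{R^{2} + w^{2}}$
$r = - \frac{9}{2}$ ($r = 1 \cdot \frac{1}{2} - \sqrt{3^{2} + 4^{2}} = 1 \cdot \frac{1}{2} - \sqrt{9 + 16} = \frac{1}{2} - \sqrt{25} = \frac{1}{2} - 5 = - \frac{9}{2} \approx -4.5$)
$K{\left(B,f \right)} = -54$ ($K{\left(B,f \right)} = -36 + 4 \left(- \frac{9}{2}\right) = -36 - 18 = -54$)
$K{\left(E,6 \right)} \left(-42 + 381\right) = - 54 \left(-42 + 381\right) = \left(-54\right) 339 = -18306$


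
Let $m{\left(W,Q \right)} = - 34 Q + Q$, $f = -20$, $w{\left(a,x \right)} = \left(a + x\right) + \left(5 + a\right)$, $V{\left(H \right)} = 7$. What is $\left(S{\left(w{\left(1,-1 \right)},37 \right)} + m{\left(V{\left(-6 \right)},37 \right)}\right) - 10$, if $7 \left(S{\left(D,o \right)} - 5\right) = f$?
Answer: $- \frac{8602}{7} \approx -1228.9$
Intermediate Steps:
$w{\left(a,x \right)} = 5 + x + 2 a$
$m{\left(W,Q \right)} = - 33 Q$
$S{\left(D,o \right)} = \frac{15}{7}$ ($S{\left(D,o \right)} = 5 + \frac{1}{7} \left(-20\right) = 5 - \frac{20}{7} = \frac{15}{7}$)
$\left(S{\left(w{\left(1,-1 \right)},37 \right)} + m{\left(V{\left(-6 \right)},37 \right)}\right) - 10 = \left(\frac{15}{7} - 1221\right) - 10 = - \frac{8532}{7} - 10 = - \frac{8602}{7}$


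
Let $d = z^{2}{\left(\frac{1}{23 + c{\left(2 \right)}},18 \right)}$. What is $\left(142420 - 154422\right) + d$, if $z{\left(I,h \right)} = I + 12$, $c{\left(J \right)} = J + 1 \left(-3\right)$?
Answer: $- \frac{5738743}{484} \approx -11857.0$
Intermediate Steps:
$c{\left(J \right)} = -3 + J$ ($c{\left(J \right)} = J - 3 = -3 + J$)
$z{\left(I,h \right)} = 12 + I$
$d = \frac{70225}{484}$ ($d = \left(12 + \frac{1}{23 + \left(-3 + 2\right)}\right)^{2} = \left(12 + \frac{1}{23 - 1}\right)^{2} = \left(12 + \frac{1}{22}\right)^{2} = \left(\frac{265}{22}\right)^{2} = \frac{70225}{484} \approx 145.09$)
$\left(142420 - 154422\right) + d = \left(142420 - 154422\right) + \frac{70225}{484} = -12002 + \frac{70225}{484} = - \frac{5738743}{484}$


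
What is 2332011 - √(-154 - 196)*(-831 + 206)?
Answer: 2332011 + 3125*I*√14 ≈ 2.332e+6 + 11693.0*I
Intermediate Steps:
2332011 - √(-154 - 196)*(-831 + 206) = 2332011 - √(-350)*(-625) = 2332011 - 5*I*√14*(-625) = 2332011 - (-3125)*I*√14 = 2332011 + 3125*I*√14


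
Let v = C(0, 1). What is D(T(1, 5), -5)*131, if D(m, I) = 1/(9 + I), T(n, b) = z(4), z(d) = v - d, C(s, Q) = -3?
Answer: 131/4 ≈ 32.750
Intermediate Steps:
v = -3
z(d) = -3 - d
T(n, b) = -7 (T(n, b) = -3 - 1*4 = -3 - 4 = -7)
D(T(1, 5), -5)*131 = 131/(9 - 5) = 131/4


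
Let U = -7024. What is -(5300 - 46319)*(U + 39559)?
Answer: 1334553165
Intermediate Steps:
-(5300 - 46319)*(U + 39559) = -(5300 - 46319)*(-7024 + 39559) = -(-41019)*32535 = -1*(-1334553165) = 1334553165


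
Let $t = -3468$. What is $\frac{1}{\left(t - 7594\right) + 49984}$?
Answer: $\frac{1}{38922} \approx 2.5692 \cdot 10^{-5}$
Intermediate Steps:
$\frac{1}{\left(t - 7594\right) + 49984} = \frac{1}{\left(-3468 - 7594\right) + 49984} = \frac{1}{-11062 + 49984} = \frac{1}{38922}$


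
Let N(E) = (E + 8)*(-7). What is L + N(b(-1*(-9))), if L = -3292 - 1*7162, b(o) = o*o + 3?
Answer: -11098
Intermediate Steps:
b(o) = 3 + o**2 (b(o) = o**2 + 3 = 3 + o**2)
N(E) = -56 - 7*E (N(E) = (8 + E)*(-7) = -56 - 7*E)
L = -10454 (L = -3292 - 7162 = -10454)
L + N(b(-1*(-9))) = -10454 + (-56 - 7*(3 + (-1*(-9))**2)) = -10454 + (-56 - 7*(3 + 9**2)) = -10454 + (-56 - 7*(3 + 81)) = -10454 + (-56 - 7*84) = -10454 + (-56 - 588) = -10454 - 644 = -11098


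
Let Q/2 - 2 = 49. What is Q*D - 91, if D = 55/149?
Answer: -7949/149 ≈ -53.349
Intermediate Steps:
Q = 102 (Q = 4 + 2*49 = 4 + 98 = 102)
D = 55/149 (D = 55*(1/149) = 55/149 ≈ 0.36913)
Q*D - 91 = 102*(55/149) - 91 = 5610/149 - 91 = -7949/149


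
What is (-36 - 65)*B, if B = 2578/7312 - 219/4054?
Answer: -223459571/7410712 ≈ -30.154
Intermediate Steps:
B = 2212471/7410712 (B = 2578*(1/7312) - 219*1/4054 = 1289/3656 - 219/4054 = 2212471/7410712 ≈ 0.29855)
(-36 - 65)*B = (-36 - 65)*(2212471/7410712) = -101*2212471/7410712 = -223459571/7410712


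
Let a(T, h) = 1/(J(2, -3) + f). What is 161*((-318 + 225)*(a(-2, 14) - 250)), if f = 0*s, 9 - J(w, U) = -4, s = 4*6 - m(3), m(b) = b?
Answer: 48647277/13 ≈ 3.7421e+6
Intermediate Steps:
s = 21 (s = 4*6 - 1*3 = 24 - 3 = 21)
J(w, U) = 13 (J(w, U) = 9 - 1*(-4) = 9 + 4 = 13)
f = 0 (f = 0*21 = 0)
a(T, h) = 1/13 (a(T, h) = 1/(13 + 0) = 1/13)
161*((-318 + 225)*(a(-2, 14) - 250)) = 161*((-318 + 225)*(1/13 - 250)) = 161*(-93*(-3249/13)) = 161*(302157/13) = 48647277/13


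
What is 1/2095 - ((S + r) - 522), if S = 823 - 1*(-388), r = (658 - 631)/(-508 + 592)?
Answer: -40435567/58660 ≈ -689.32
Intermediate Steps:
r = 9/28 (r = 27/84 = 27*(1/84) = 9/28 ≈ 0.32143)
S = 1211 (S = 823 + 388 = 1211)
1/2095 - ((S + r) - 522) = 1/2095 - ((1211 + 9/28) - 522) = 1/2095 - (33917/28 - 522) = 1/2095 - 1*19301/28 = 1/2095 - 19301/28 = -40435567/58660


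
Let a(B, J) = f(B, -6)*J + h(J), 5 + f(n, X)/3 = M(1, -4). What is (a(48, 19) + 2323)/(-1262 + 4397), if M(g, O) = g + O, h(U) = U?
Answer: 1886/3135 ≈ 0.60159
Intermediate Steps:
M(g, O) = O + g
f(n, X) = -24 (f(n, X) = -15 + 3*(-4 + 1) = -15 + 3*(-3) = -15 - 9 = -24)
a(B, J) = -23*J (a(B, J) = -24*J + J = -23*J)
(a(48, 19) + 2323)/(-1262 + 4397) = (-23*19 + 2323)/(-1262 + 4397) = (-437 + 2323)/3135 = 1886*(1/3135) = 1886/3135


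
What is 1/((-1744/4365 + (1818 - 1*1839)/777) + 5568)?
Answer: 161505/899190947 ≈ 0.00017961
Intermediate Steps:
1/((-1744/4365 + (1818 - 1*1839)/777) + 5568) = 1/((-1744*1/4365 + (1818 - 1839)*(1/777)) + 5568) = 1/((-1744/4365 - 21*1/777) + 5568) = 1/((-1744/4365 - 1/37) + 5568) = 1/(-68893/161505 + 5568) = 1/(899190947/161505) = 161505/899190947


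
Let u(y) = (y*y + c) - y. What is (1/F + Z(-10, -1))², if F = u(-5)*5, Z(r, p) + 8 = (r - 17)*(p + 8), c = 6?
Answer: 1257340681/32400 ≈ 38807.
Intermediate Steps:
u(y) = 6 + y² - y (u(y) = (y*y + 6) - y = (y² + 6) - y = (6 + y²) - y = 6 + y² - y)
Z(r, p) = -8 + (-17 + r)*(8 + p) (Z(r, p) = -8 + (r - 17)*(p + 8) = -8 + (-17 + r)*(8 + p))
F = 180 (F = (6 + (-5)² - 1*(-5))*5 = (6 + 25 + 5)*5 = 36*5 = 180)
(1/F + Z(-10, -1))² = (1/180 + (-144 - 17*(-1) + 8*(-10) - 1*(-10)))² = (1/180 + (-144 + 17 - 80 + 10))² = (1/180 - 197)² = (-35459/180)² = 1257340681/32400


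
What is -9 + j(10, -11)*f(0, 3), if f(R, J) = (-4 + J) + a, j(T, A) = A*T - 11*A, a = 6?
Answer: 46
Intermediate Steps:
j(T, A) = -11*A + A*T
f(R, J) = 2 + J (f(R, J) = (-4 + J) + 6 = 2 + J)
-9 + j(10, -11)*f(0, 3) = -9 + (-11*(-11 + 10))*(2 + 3) = -9 - 11*(-1)*5 = -9 + 11*5 = -9 + 55 = 46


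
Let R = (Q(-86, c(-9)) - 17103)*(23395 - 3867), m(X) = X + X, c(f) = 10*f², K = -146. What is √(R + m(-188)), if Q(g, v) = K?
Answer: 8*I*√5263107 ≈ 18353.0*I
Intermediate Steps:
Q(g, v) = -146
m(X) = 2*X
R = -336838472 (R = (-146 - 17103)*(23395 - 3867) = -17249*19528 = -336838472)
√(R + m(-188)) = √(-336838472 + 2*(-188)) = √(-336838472 - 376) = √(-336838848) = 8*I*√5263107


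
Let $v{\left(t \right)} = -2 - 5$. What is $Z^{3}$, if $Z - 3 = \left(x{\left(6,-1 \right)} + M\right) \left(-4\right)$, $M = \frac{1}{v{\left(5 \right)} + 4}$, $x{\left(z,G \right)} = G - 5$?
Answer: $\frac{614125}{27} \approx 22745.0$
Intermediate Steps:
$v{\left(t \right)} = -7$ ($v{\left(t \right)} = -2 - 5 = -7$)
$x{\left(z,G \right)} = -5 + G$
$M = - \frac{1}{3}$ ($M = \frac{1}{-7 + 4} = \frac{1}{-3} = - \frac{1}{3} \approx -0.33333$)
$Z = \frac{85}{3}$ ($Z = 3 + \left(\left(-5 - 1\right) - \frac{1}{3}\right) \left(-4\right) = 3 + \left(-6 - \frac{1}{3}\right) \left(-4\right) = 3 - - \frac{76}{3} = 3 + \frac{76}{3} = \frac{85}{3} \approx 28.333$)
$Z^{3} = \left(\frac{85}{3}\right)^{3} = \frac{614125}{27}$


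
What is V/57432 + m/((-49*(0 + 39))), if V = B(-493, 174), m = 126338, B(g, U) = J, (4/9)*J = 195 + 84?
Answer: -9672859181/146336736 ≈ -66.100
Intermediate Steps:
J = 2511/4 (J = 9*(195 + 84)/4 = (9/4)*279 = 2511/4 ≈ 627.75)
B(g, U) = 2511/4
V = 2511/4 ≈ 627.75
V/57432 + m/((-49*(0 + 39))) = (2511/4)/57432 + 126338/((-49*(0 + 39))) = (2511/4)*(1/57432) + 126338/((-49*39)) = 837/76576 + 126338/(-1911) = 837/76576 + 126338*(-1/1911) = 837/76576 - 126338/1911 = -9672859181/146336736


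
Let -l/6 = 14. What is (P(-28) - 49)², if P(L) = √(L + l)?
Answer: 2289 - 392*I*√7 ≈ 2289.0 - 1037.1*I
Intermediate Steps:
l = -84 (l = -6*14 = -84)
P(L) = √(-84 + L) (P(L) = √(L - 84) = √(-84 + L))
(P(-28) - 49)² = (√(-84 - 28) - 49)² = (√(-112) - 49)² = (4*I*√7 - 49)² = (-49 + 4*I*√7)²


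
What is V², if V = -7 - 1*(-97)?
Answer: 8100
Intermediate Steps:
V = 90 (V = -7 + 97 = 90)
V² = 90² = 8100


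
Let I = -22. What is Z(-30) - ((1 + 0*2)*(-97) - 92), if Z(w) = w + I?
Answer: 137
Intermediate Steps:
Z(w) = -22 + w (Z(w) = w - 22 = -22 + w)
Z(-30) - ((1 + 0*2)*(-97) - 92) = (-22 - 30) - ((1 + 0*2)*(-97) - 92) = -52 - ((1 + 0)*(-97) - 92) = -52 - (1*(-97) - 92) = -52 - (-97 - 92) = -52 - 1*(-189) = -52 + 189 = 137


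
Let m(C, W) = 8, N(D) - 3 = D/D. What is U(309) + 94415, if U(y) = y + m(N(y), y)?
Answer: 94732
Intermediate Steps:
N(D) = 4 (N(D) = 3 + D/D = 3 + 1 = 4)
U(y) = 8 + y (U(y) = y + 8 = 8 + y)
U(309) + 94415 = (8 + 309) + 94415 = 317 + 94415 = 94732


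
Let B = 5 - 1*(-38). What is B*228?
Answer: 9804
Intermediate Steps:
B = 43 (B = 5 + 38 = 43)
B*228 = 43*228 = 9804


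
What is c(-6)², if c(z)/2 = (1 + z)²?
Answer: 2500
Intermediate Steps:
c(z) = 2*(1 + z)²
c(-6)² = (2*(1 - 6)²)² = (2*(-5)²)² = (2*25)² = 50² = 2500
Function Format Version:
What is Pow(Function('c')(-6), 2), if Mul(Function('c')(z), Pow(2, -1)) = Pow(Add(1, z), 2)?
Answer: 2500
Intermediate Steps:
Function('c')(z) = Mul(2, Pow(Add(1, z), 2))
Pow(Function('c')(-6), 2) = Pow(Mul(2, Pow(Add(1, -6), 2)), 2) = Pow(Mul(2, Pow(-5, 2)), 2) = Pow(Mul(2, 25), 2) = Pow(50, 2) = 2500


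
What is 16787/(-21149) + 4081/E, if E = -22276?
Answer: -460256281/471115124 ≈ -0.97695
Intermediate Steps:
16787/(-21149) + 4081/E = 16787/(-21149) + 4081/(-22276) = 16787*(-1/21149) + 4081*(-1/22276) = -16787/21149 - 4081/22276 = -460256281/471115124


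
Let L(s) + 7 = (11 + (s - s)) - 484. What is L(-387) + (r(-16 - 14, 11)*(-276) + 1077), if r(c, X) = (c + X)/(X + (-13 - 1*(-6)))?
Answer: 1908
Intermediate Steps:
L(s) = -480 (L(s) = -7 + ((11 + (s - s)) - 484) = -7 + ((11 + 0) - 484) = -7 + (11 - 484) = -7 - 473 = -480)
r(c, X) = (X + c)/(-7 + X) (r(c, X) = (X + c)/(X + (-13 + 6)) = (X + c)/(X - 7) = (X + c)/(-7 + X))
L(-387) + (r(-16 - 14, 11)*(-276) + 1077) = -480 + (((11 + (-16 - 14))/(-7 + 11))*(-276) + 1077) = -480 + (((11 - 30)/4)*(-276) + 1077) = -480 + (((¼)*(-19))*(-276) + 1077) = -480 + (-19/4*(-276) + 1077) = -480 + (1311 + 1077) = -480 + 2388 = 1908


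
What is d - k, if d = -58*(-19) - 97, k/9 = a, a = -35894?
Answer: 324051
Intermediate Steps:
k = -323046 (k = 9*(-35894) = -323046)
d = 1005 (d = 1102 - 97 = 1005)
d - k = 1005 - 1*(-323046) = 1005 + 323046 = 324051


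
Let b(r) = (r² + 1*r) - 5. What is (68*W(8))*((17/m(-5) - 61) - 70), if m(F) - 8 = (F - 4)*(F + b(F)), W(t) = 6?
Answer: -2194836/41 ≈ -53533.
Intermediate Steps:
b(r) = -5 + r + r² (b(r) = (r² + r) - 5 = (r + r²) - 5 = -5 + r + r²)
m(F) = 8 + (-4 + F)*(-5 + F² + 2*F) (m(F) = 8 + (F - 4)*(F + (-5 + F + F²)) = 8 + (-4 + F)*(-5 + F² + 2*F))
(68*W(8))*((17/m(-5) - 61) - 70) = (68*6)*((17/(28 + (-5)³ - 13*(-5) - 2*(-5)²) - 61) - 70) = 408*((17/(28 - 125 + 65 - 2*25) - 61) - 70) = 408*((17/(28 - 125 + 65 - 50) - 61) - 70) = 408*((17/(-82) - 61) - 70) = 408*((17*(-1/82) - 61) - 70) = 408*((-17/82 - 61) - 70) = 408*(-5019/82 - 70) = 408*(-10759/82) = -2194836/41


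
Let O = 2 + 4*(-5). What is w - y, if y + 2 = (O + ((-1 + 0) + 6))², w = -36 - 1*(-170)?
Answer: -33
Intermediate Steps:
w = 134 (w = -36 + 170 = 134)
O = -18 (O = 2 - 20 = -18)
y = 167 (y = -2 + (-18 + ((-1 + 0) + 6))² = -2 + (-18 + (-1 + 6))² = -2 + (-18 + 5)² = -2 + (-13)² = -2 + 169 = 167)
w - y = 134 - 1*167 = 134 - 167 = -33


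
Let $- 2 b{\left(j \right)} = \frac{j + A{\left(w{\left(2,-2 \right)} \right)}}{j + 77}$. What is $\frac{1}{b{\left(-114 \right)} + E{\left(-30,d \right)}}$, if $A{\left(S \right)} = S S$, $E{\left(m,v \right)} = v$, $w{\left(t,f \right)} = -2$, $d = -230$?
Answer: $- \frac{37}{8565} \approx -0.0043199$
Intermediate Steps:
$A{\left(S \right)} = S^{2}$
$b{\left(j \right)} = - \frac{4 + j}{2 \left(77 + j\right)}$ ($b{\left(j \right)} = - \frac{\left(j + \left(-2\right)^{2}\right) \frac{1}{j + 77}}{2} = - \frac{\left(j + 4\right) \frac{1}{77 + j}}{2} = - \frac{\left(4 + j\right) \frac{1}{77 + j}}{2} = - \frac{\frac{1}{77 + j} \left(4 + j\right)}{2} = - \frac{4 + j}{2 \left(77 + j\right)}$)
$\frac{1}{b{\left(-114 \right)} + E{\left(-30,d \right)}} = \frac{1}{\frac{-4 - -114}{2 \left(77 - 114\right)} - 230} = \frac{1}{\frac{-4 + 114}{2 \left(-37\right)} - 230} = \frac{1}{\frac{1}{2} \left(- \frac{1}{37}\right) 110 - 230} = \frac{1}{- \frac{55}{37} - 230} = \frac{1}{- \frac{8565}{37}} = - \frac{37}{8565}$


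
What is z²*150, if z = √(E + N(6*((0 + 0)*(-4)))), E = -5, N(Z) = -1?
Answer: -900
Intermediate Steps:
z = I*√6 (z = √(-5 - 1) = √(-6) = I*√6 ≈ 2.4495*I)
z²*150 = (I*√6)²*150 = -6*150 = -900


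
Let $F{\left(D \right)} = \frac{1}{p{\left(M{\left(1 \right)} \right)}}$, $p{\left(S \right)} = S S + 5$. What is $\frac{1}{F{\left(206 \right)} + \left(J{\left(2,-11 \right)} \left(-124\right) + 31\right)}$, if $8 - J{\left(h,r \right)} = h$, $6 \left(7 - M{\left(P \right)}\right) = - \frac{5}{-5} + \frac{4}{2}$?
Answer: $- \frac{189}{134753} \approx -0.0014026$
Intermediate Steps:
$M{\left(P \right)} = \frac{13}{2}$ ($M{\left(P \right)} = 7 - \frac{- \frac{5}{-5} + \frac{4}{2}}{6} = 7 - \frac{\left(-5\right) \left(- \frac{1}{5}\right) + 4 \cdot \frac{1}{2}}{6} = 7 - \frac{1 + 2}{6} = 7 - \frac{1}{2} = \frac{13}{2}$)
$J{\left(h,r \right)} = 8 - h$
$p{\left(S \right)} = 5 + S^{2}$ ($p{\left(S \right)} = S^{2} + 5 = 5 + S^{2}$)
$F{\left(D \right)} = \frac{4}{189}$ ($F{\left(D \right)} = \frac{1}{5 + \left(\frac{13}{2}\right)^{2}} = \frac{1}{5 + \frac{169}{4}} = \frac{1}{\frac{189}{4}} = \frac{4}{189}$)
$\frac{1}{F{\left(206 \right)} + \left(J{\left(2,-11 \right)} \left(-124\right) + 31\right)} = \frac{1}{\frac{4}{189} + \left(\left(8 - 2\right) \left(-124\right) + 31\right)} = \frac{1}{\frac{4}{189} + \left(6 \left(-124\right) + 31\right)} = \frac{1}{\frac{4}{189} + \left(-744 + 31\right)} = \frac{1}{\frac{4}{189} - 713} = \frac{1}{- \frac{134753}{189}} = - \frac{189}{134753}$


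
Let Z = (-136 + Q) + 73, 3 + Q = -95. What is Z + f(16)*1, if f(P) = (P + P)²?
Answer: 863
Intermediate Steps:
Q = -98 (Q = -3 - 95 = -98)
f(P) = 4*P² (f(P) = (2*P)² = 4*P²)
Z = -161 (Z = (-136 - 98) + 73 = -234 + 73 = -161)
Z + f(16)*1 = -161 + (4*16²)*1 = -161 + (4*256)*1 = -161 + 1024*1 = -161 + 1024 = 863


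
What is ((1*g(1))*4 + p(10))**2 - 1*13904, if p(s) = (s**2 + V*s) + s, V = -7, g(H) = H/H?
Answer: -11968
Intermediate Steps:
g(H) = 1
p(s) = s**2 - 6*s (p(s) = (s**2 - 7*s) + s = s**2 - 6*s)
((1*g(1))*4 + p(10))**2 - 1*13904 = ((1*1)*4 + 10*(-6 + 10))**2 - 1*13904 = (1*4 + 10*4)**2 - 13904 = (4 + 40)**2 - 13904 = 44**2 - 13904 = 1936 - 13904 = -11968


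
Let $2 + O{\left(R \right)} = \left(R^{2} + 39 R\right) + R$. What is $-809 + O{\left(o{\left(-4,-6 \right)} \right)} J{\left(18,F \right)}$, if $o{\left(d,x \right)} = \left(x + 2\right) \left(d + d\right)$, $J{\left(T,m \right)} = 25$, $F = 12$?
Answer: $56741$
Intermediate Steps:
$o{\left(d,x \right)} = 2 d \left(2 + x\right)$ ($o{\left(d,x \right)} = \left(2 + x\right) 2 d = 2 d \left(2 + x\right)$)
$O{\left(R \right)} = -2 + R^{2} + 40 R$ ($O{\left(R \right)} = -2 + \left(\left(R^{2} + 39 R\right) + R\right) = -2 + \left(R^{2} + 40 R\right) = -2 + R^{2} + 40 R$)
$-809 + O{\left(o{\left(-4,-6 \right)} \right)} J{\left(18,F \right)} = -809 + \left(-2 + \left(2 \left(-4\right) \left(2 - 6\right)\right)^{2} + 40 \cdot 2 \left(-4\right) \left(2 - 6\right)\right) 25 = -809 + \left(-2 + \left(2 \left(-4\right) \left(-4\right)\right)^{2} + 40 \cdot 2 \left(-4\right) \left(-4\right)\right) 25 = -809 + \left(-2 + 32^{2} + 40 \cdot 32\right) 25 = -809 + \left(-2 + 1024 + 1280\right) 25 = -809 + 2302 \cdot 25 = -809 + 57550 = 56741$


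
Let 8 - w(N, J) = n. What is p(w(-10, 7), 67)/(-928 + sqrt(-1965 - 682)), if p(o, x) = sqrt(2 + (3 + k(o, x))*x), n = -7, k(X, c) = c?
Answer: -1856*sqrt(1173)/863831 - 2*I*sqrt(3104931)/863831 ≈ -0.073586 - 0.0040797*I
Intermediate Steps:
w(N, J) = 15 (w(N, J) = 8 - 1*(-7) = 8 + 7 = 15)
p(o, x) = sqrt(2 + x*(3 + x)) (p(o, x) = sqrt(2 + (3 + x)*x) = sqrt(2 + x*(3 + x)))
p(w(-10, 7), 67)/(-928 + sqrt(-1965 - 682)) = sqrt(2 + 67**2 + 3*67)/(-928 + sqrt(-1965 - 682)) = sqrt(2 + 4489 + 201)/(-928 + sqrt(-2647)) = sqrt(4692)/(-928 + I*sqrt(2647)) = (2*sqrt(1173))/(-928 + I*sqrt(2647)) = 2*sqrt(1173)/(-928 + I*sqrt(2647))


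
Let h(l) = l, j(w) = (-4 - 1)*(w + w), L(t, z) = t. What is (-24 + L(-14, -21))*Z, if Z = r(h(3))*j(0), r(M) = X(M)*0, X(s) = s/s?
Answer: 0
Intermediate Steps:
X(s) = 1
j(w) = -10*w
r(M) = 0 (r(M) = 1*0 = 0)
Z = 0 (Z = 0*(-10*0) = 0*0 = 0)
(-24 + L(-14, -21))*Z = (-24 - 14)*0 = -38*0 = 0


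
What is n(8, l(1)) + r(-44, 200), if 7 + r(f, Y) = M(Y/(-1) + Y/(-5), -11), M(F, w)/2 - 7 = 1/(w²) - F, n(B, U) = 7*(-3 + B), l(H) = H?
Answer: 63164/121 ≈ 522.02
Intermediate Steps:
n(B, U) = -21 + 7*B
M(F, w) = 14 - 2*F + 2/w² (M(F, w) = 14 + 2*(1/(w²) - F) = 14 + 2*(w⁻² - F) = 14 + (-2*F + 2/w²) = 14 - 2*F + 2/w²)
r(f, Y) = 849/121 + 12*Y/5 (r(f, Y) = -7 + (14 - 2*(Y/(-1) + Y/(-5)) + 2/(-11)²) = -7 + (14 - 2*(Y*(-1) + Y*(-⅕)) + 2*(1/121)) = -7 + (14 - 2*(-Y - Y/5) + 2/121) = -7 + (14 - (-12)*Y/5 + 2/121) = -7 + (14 + 12*Y/5 + 2/121) = -7 + (1696/121 + 12*Y/5) = 849/121 + 12*Y/5)
n(8, l(1)) + r(-44, 200) = (-21 + 7*8) + (849/121 + (12/5)*200) = (-21 + 56) + (849/121 + 480) = 35 + 58929/121 = 63164/121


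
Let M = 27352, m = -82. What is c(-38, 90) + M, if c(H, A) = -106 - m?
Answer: 27328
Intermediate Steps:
c(H, A) = -24 (c(H, A) = -106 - 1*(-82) = -106 + 82 = -24)
c(-38, 90) + M = -24 + 27352 = 27328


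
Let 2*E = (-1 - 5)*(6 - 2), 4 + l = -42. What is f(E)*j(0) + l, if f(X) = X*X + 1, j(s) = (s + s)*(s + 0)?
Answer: -46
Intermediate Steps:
l = -46 (l = -4 - 42 = -46)
j(s) = 2*s² (j(s) = (2*s)*s = 2*s²)
E = -12 (E = ((-1 - 5)*(6 - 2))/2 = (-6*4)/2 = (½)*(-24) = -12)
f(X) = 1 + X² (f(X) = X² + 1 = 1 + X²)
f(E)*j(0) + l = (1 + (-12)²)*(2*0²) - 46 = (1 + 144)*(2*0) - 46 = 145*0 - 46 = 0 - 46 = -46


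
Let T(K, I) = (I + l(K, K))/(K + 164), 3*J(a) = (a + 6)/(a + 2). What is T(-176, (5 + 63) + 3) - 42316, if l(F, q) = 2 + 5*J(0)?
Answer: -84645/2 ≈ -42323.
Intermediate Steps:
J(a) = (6 + a)/(3*(2 + a)) (J(a) = ((a + 6)/(a + 2))/3 = ((6 + a)/(2 + a))/3 = (6 + a)/(3*(2 + a)))
l(F, q) = 7 (l(F, q) = 2 + 5*((6 + 0)/(3*(2 + 0))) = 2 + 5*((⅓)*6/2) = 2 + 5*((⅓)*(½)*6) = 2 + 5*1 = 2 + 5 = 7)
T(K, I) = (7 + I)/(164 + K) (T(K, I) = (I + 7)/(K + 164) = (7 + I)/(164 + K))
T(-176, (5 + 63) + 3) - 42316 = (7 + ((5 + 63) + 3))/(164 - 176) - 42316 = (7 + (68 + 3))/(-12) - 42316 = -(7 + 71)/12 - 42316 = -1/12*78 - 42316 = -13/2 - 42316 = -84645/2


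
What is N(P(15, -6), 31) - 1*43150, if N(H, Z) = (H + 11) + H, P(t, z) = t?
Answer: -43109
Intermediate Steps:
N(H, Z) = 11 + 2*H (N(H, Z) = (11 + H) + H = 11 + 2*H)
N(P(15, -6), 31) - 1*43150 = (11 + 2*15) - 1*43150 = (11 + 30) - 43150 = 41 - 43150 = -43109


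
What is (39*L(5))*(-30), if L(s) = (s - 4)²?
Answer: -1170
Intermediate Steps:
L(s) = (-4 + s)²
(39*L(5))*(-30) = (39*(-4 + 5)²)*(-30) = (39*1²)*(-30) = (39*1)*(-30) = 39*(-30) = -1170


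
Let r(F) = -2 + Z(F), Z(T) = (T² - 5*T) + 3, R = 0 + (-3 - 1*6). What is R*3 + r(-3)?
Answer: -2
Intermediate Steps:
R = -9 (R = 0 + (-3 - 6) = 0 - 9 = -9)
Z(T) = 3 + T² - 5*T
r(F) = 1 + F² - 5*F (r(F) = -2 + (3 + F² - 5*F) = 1 + F² - 5*F)
R*3 + r(-3) = -9*3 + (1 + (-3)² - 5*(-3)) = -27 + (1 + 9 + 15) = -27 + 25 = -2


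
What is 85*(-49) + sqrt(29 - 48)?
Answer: -4165 + I*sqrt(19) ≈ -4165.0 + 4.3589*I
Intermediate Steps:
85*(-49) + sqrt(29 - 48) = -4165 + sqrt(-19) = -4165 + I*sqrt(19)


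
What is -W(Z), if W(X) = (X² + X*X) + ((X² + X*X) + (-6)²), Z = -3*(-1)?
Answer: -72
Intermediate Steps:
Z = 3
W(X) = 36 + 4*X² (W(X) = (X² + X²) + ((X² + X²) + 36) = 2*X² + (2*X² + 36) = 2*X² + (36 + 2*X²) = 36 + 4*X²)
-W(Z) = -(36 + 4*3²) = -(36 + 4*9) = -(36 + 36) = -1*72 = -72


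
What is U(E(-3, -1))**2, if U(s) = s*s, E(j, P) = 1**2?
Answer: 1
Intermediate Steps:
E(j, P) = 1
U(s) = s**2
U(E(-3, -1))**2 = (1**2)**2 = 1**2 = 1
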